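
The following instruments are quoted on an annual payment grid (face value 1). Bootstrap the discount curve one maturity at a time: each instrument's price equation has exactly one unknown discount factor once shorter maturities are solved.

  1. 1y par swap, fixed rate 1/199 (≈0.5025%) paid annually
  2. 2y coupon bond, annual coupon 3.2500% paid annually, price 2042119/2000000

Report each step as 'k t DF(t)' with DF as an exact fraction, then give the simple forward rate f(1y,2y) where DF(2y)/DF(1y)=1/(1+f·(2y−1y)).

step 1 [1y] swap r/1=1/199: DF=(1 − 1/199·(0))/(1+1/199) = 199/200 ≈ 0.995000
step 2 [2y] bond c/1=13/400: DF=(2042119/2000000 − 13/400·(0.995000))/(1+13/400) = 1197/1250 ≈ 0.957600

1 1 199/200
2 2 1197/1250
f(1y,2y) = ((199/200)/(1197/1250) − 1)/(1) = 187/4788 ≈ 3.9056%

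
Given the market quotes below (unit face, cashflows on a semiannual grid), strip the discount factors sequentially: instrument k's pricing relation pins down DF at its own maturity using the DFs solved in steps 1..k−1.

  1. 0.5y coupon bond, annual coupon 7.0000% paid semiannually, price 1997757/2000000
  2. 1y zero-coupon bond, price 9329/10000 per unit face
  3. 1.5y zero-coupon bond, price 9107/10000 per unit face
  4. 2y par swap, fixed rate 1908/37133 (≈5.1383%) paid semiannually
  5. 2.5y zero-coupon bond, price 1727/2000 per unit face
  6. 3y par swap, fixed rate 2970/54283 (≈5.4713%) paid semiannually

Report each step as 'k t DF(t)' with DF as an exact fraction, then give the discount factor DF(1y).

step 1 [0.5y] bond c/2=7/200: DF=(1997757/2000000 − 7/200·(0))/(1+7/200) = 9651/10000 ≈ 0.965100
step 2 [1y] zero: DF = P = 9329/10000 ≈ 0.932900
step 3 [1.5y] zero: DF = P = 9107/10000 ≈ 0.910700
step 4 [2y] swap r/2=954/37133: DF=(1 − 954/37133·(0.965100+0.932900+0.910700))/(1+954/37133) = 4523/5000 ≈ 0.904600
step 5 [2.5y] zero: DF = P = 1727/2000 ≈ 0.863500
step 6 [3y] swap r/2=1485/54283: DF=(1 − 1485/54283·(0.965100+0.932900+0.910700+0.904600+0.863500))/(1+1485/54283) = 1703/2000 ≈ 0.851500

1 1/2 9651/10000
2 1 9329/10000
3 3/2 9107/10000
4 2 4523/5000
5 5/2 1727/2000
6 3 1703/2000
DF(1y) = 9329/10000 ≈ 0.932900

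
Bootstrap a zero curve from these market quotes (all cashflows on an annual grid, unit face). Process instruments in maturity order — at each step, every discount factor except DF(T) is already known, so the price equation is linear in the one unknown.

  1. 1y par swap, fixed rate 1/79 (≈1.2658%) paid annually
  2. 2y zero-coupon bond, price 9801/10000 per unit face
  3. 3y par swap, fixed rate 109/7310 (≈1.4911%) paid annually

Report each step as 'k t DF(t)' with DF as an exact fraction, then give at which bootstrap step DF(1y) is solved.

1 1 79/80
2 2 9801/10000
3 3 2391/2500
DF(1y) is solved at step 1

step 1 [1y] swap r/1=1/79: DF=(1 − 1/79·(0))/(1+1/79) = 79/80 ≈ 0.987500
step 2 [2y] zero: DF = P = 9801/10000 ≈ 0.980100
step 3 [3y] swap r/1=109/7310: DF=(1 − 109/7310·(0.987500+0.980100))/(1+109/7310) = 2391/2500 ≈ 0.956400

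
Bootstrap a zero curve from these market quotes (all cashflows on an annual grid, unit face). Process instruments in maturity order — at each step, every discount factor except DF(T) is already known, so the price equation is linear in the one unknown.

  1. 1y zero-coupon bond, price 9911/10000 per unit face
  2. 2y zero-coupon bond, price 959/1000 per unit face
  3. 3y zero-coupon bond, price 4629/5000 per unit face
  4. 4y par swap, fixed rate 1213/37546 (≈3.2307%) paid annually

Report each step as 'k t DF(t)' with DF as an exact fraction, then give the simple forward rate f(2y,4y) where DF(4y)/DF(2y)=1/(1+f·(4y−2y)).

step 1 [1y] zero: DF = P = 9911/10000 ≈ 0.991100
step 2 [2y] zero: DF = P = 959/1000 ≈ 0.959000
step 3 [3y] zero: DF = P = 4629/5000 ≈ 0.925800
step 4 [4y] swap r/1=1213/37546: DF=(1 − 1213/37546·(0.991100+0.959000+0.925800))/(1+1213/37546) = 8787/10000 ≈ 0.878700

1 1 9911/10000
2 2 959/1000
3 3 4629/5000
4 4 8787/10000
f(2y,4y) = ((959/1000)/(8787/10000) − 1)/(2) = 803/17574 ≈ 4.5693%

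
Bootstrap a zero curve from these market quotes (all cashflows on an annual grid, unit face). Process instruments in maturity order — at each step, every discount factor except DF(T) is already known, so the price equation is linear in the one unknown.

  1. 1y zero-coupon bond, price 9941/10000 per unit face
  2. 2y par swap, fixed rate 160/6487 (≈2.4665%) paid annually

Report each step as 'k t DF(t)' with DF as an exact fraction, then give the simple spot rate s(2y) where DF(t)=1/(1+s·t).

step 1 [1y] zero: DF = P = 9941/10000 ≈ 0.994100
step 2 [2y] swap r/1=160/6487: DF=(1 − 160/6487·(0.994100))/(1+160/6487) = 119/125 ≈ 0.952000

1 1 9941/10000
2 2 119/125
s(2y) = (1/(119/125) − 1)/(2) = 3/119 ≈ 2.5210%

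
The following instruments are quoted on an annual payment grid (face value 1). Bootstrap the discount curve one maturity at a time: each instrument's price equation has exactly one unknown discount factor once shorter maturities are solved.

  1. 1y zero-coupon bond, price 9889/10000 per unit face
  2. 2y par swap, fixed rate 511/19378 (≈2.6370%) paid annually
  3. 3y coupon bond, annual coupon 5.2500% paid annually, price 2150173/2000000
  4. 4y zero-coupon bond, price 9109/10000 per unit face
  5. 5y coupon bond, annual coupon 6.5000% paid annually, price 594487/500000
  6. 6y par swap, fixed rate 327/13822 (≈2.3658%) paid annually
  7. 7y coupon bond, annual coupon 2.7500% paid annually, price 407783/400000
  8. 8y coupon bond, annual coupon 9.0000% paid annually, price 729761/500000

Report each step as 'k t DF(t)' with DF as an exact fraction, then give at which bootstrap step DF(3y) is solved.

step 1 [1y] zero: DF = P = 9889/10000 ≈ 0.988900
step 2 [2y] swap r/1=511/19378: DF=(1 − 511/19378·(0.988900))/(1+511/19378) = 9489/10000 ≈ 0.948900
step 3 [3y] bond c/1=21/400: DF=(2150173/2000000 − 21/400·(0.988900+0.948900))/(1+21/400) = 578/625 ≈ 0.924800
step 4 [4y] zero: DF = P = 9109/10000 ≈ 0.910900
step 5 [5y] bond c/1=13/200: DF=(594487/500000 − 13/200·(0.988900+0.948900+0.924800+0.910900))/(1+13/200) = 8861/10000 ≈ 0.886100
step 6 [6y] swap r/1=327/13822: DF=(1 − 327/13822·(0.988900+0.948900+0.924800+0.910900+0.886100))/(1+327/13822) = 2173/2500 ≈ 0.869200
step 7 [7y] bond c/1=11/400: DF=(407783/400000 − 11/400·(0.988900+0.948900+0.924800+0.910900+0.886100+0.869200))/(1+11/400) = 4221/5000 ≈ 0.844200
step 8 [8y] bond c/1=9/100: DF=(729761/500000 − 9/100·(0.988900+0.948900+0.924800+0.910900+0.886100+0.869200+0.844200))/(1+9/100) = 508/625 ≈ 0.812800

1 1 9889/10000
2 2 9489/10000
3 3 578/625
4 4 9109/10000
5 5 8861/10000
6 6 2173/2500
7 7 4221/5000
8 8 508/625
DF(3y) is solved at step 3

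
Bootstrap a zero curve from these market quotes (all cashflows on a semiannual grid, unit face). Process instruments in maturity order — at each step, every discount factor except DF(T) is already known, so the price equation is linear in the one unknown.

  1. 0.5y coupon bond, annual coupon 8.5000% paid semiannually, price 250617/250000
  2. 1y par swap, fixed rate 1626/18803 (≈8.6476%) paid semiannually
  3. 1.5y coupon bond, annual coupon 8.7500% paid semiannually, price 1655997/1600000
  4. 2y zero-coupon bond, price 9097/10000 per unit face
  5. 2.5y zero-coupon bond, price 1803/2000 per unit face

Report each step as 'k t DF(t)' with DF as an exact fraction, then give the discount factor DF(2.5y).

1 1/2 601/625
2 1 9187/10000
3 3/2 1141/1250
4 2 9097/10000
5 5/2 1803/2000
DF(2.5y) = 1803/2000 ≈ 0.901500

step 1 [0.5y] bond c/2=17/400: DF=(250617/250000 − 17/400·(0))/(1+17/400) = 601/625 ≈ 0.961600
step 2 [1y] swap r/2=813/18803: DF=(1 − 813/18803·(0.961600))/(1+813/18803) = 9187/10000 ≈ 0.918700
step 3 [1.5y] bond c/2=7/160: DF=(1655997/1600000 − 7/160·(0.961600+0.918700))/(1+7/160) = 1141/1250 ≈ 0.912800
step 4 [2y] zero: DF = P = 9097/10000 ≈ 0.909700
step 5 [2.5y] zero: DF = P = 1803/2000 ≈ 0.901500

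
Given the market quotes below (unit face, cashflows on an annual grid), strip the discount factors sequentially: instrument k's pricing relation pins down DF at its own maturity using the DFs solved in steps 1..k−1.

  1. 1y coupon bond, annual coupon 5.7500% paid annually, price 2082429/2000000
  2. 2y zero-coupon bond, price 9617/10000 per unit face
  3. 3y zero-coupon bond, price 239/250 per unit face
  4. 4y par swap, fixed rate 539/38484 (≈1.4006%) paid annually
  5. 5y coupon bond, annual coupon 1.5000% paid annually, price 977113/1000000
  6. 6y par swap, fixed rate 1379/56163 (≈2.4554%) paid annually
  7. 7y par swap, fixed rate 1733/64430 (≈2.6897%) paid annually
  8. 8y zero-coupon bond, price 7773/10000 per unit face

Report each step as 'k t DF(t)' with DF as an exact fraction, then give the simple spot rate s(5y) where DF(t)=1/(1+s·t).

step 1 [1y] bond c/1=23/400: DF=(2082429/2000000 − 23/400·(0))/(1+23/400) = 4923/5000 ≈ 0.984600
step 2 [2y] zero: DF = P = 9617/10000 ≈ 0.961700
step 3 [3y] zero: DF = P = 239/250 ≈ 0.956000
step 4 [4y] swap r/1=539/38484: DF=(1 − 539/38484·(0.984600+0.961700+0.956000))/(1+539/38484) = 9461/10000 ≈ 0.946100
step 5 [5y] bond c/1=3/200: DF=(977113/1000000 − 3/200·(0.984600+0.961700+0.956000+0.946100))/(1+3/200) = 4529/5000 ≈ 0.905800
step 6 [6y] swap r/1=1379/56163: DF=(1 − 1379/56163·(0.984600+0.961700+0.956000+0.946100+0.905800))/(1+1379/56163) = 8621/10000 ≈ 0.862100
step 7 [7y] swap r/1=1733/64430: DF=(1 − 1733/64430·(0.984600+0.961700+0.956000+0.946100+0.905800+0.862100))/(1+1733/64430) = 8267/10000 ≈ 0.826700
step 8 [8y] zero: DF = P = 7773/10000 ≈ 0.777300

1 1 4923/5000
2 2 9617/10000
3 3 239/250
4 4 9461/10000
5 5 4529/5000
6 6 8621/10000
7 7 8267/10000
8 8 7773/10000
s(5y) = (1/(4529/5000) − 1)/(5) = 471/22645 ≈ 2.0799%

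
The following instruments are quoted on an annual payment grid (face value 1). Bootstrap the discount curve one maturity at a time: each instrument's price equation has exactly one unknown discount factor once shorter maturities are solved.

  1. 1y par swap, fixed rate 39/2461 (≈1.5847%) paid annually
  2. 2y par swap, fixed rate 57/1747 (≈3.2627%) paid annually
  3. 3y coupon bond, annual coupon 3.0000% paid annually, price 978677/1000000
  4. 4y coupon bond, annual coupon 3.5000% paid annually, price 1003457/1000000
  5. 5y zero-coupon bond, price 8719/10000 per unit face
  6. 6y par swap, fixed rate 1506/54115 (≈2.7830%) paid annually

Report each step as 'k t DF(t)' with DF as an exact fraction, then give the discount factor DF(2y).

1 1 2461/2500
2 2 9373/10000
3 3 4471/5000
4 4 8743/10000
5 5 8719/10000
6 6 4247/5000
DF(2y) = 9373/10000 ≈ 0.937300

step 1 [1y] swap r/1=39/2461: DF=(1 − 39/2461·(0))/(1+39/2461) = 2461/2500 ≈ 0.984400
step 2 [2y] swap r/1=57/1747: DF=(1 − 57/1747·(0.984400))/(1+57/1747) = 9373/10000 ≈ 0.937300
step 3 [3y] bond c/1=3/100: DF=(978677/1000000 − 3/100·(0.984400+0.937300))/(1+3/100) = 4471/5000 ≈ 0.894200
step 4 [4y] bond c/1=7/200: DF=(1003457/1000000 − 7/200·(0.984400+0.937300+0.894200))/(1+7/200) = 8743/10000 ≈ 0.874300
step 5 [5y] zero: DF = P = 8719/10000 ≈ 0.871900
step 6 [6y] swap r/1=1506/54115: DF=(1 − 1506/54115·(0.984400+0.937300+0.894200+0.874300+0.871900))/(1+1506/54115) = 4247/5000 ≈ 0.849400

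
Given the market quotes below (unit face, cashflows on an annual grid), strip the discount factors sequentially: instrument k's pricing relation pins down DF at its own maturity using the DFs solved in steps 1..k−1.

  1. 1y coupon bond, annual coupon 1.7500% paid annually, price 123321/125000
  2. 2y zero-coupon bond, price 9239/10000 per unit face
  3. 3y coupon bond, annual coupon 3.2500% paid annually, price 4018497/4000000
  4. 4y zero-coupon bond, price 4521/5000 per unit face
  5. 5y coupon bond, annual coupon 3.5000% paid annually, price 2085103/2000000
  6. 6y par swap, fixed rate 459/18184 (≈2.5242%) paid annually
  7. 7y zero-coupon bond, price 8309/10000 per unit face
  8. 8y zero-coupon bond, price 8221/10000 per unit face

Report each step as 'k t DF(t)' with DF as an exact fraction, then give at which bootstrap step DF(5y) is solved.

1 1 606/625
2 2 9239/10000
3 3 4567/5000
4 4 4521/5000
5 5 4409/5000
6 6 8623/10000
7 7 8309/10000
8 8 8221/10000
DF(5y) is solved at step 5

step 1 [1y] bond c/1=7/400: DF=(123321/125000 − 7/400·(0))/(1+7/400) = 606/625 ≈ 0.969600
step 2 [2y] zero: DF = P = 9239/10000 ≈ 0.923900
step 3 [3y] bond c/1=13/400: DF=(4018497/4000000 − 13/400·(0.969600+0.923900))/(1+13/400) = 4567/5000 ≈ 0.913400
step 4 [4y] zero: DF = P = 4521/5000 ≈ 0.904200
step 5 [5y] bond c/1=7/200: DF=(2085103/2000000 − 7/200·(0.969600+0.923900+0.913400+0.904200))/(1+7/200) = 4409/5000 ≈ 0.881800
step 6 [6y] swap r/1=459/18184: DF=(1 − 459/18184·(0.969600+0.923900+0.913400+0.904200+0.881800))/(1+459/18184) = 8623/10000 ≈ 0.862300
step 7 [7y] zero: DF = P = 8309/10000 ≈ 0.830900
step 8 [8y] zero: DF = P = 8221/10000 ≈ 0.822100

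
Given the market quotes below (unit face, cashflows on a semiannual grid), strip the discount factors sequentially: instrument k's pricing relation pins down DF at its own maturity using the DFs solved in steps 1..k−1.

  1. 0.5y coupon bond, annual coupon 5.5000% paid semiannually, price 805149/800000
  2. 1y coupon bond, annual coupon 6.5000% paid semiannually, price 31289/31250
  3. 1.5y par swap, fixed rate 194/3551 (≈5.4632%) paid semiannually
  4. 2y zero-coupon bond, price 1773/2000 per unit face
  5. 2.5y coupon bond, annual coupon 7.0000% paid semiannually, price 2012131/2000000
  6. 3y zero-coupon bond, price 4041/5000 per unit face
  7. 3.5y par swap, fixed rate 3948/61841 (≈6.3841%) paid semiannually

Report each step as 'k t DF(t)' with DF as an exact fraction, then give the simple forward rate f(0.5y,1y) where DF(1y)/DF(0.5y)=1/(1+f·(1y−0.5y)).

1 1/2 1959/2000
2 1 9389/10000
3 3/2 1153/1250
4 2 1773/2000
5 5/2 423/500
6 3 4041/5000
7 7/2 4013/5000
f(0.5y,1y) = ((1959/2000)/(9389/10000) − 1)/(1/2) = 812/9389 ≈ 8.6484%

step 1 [0.5y] bond c/2=11/400: DF=(805149/800000 − 11/400·(0))/(1+11/400) = 1959/2000 ≈ 0.979500
step 2 [1y] bond c/2=13/400: DF=(31289/31250 − 13/400·(0.979500))/(1+13/400) = 9389/10000 ≈ 0.938900
step 3 [1.5y] swap r/2=97/3551: DF=(1 − 97/3551·(0.979500+0.938900))/(1+97/3551) = 1153/1250 ≈ 0.922400
step 4 [2y] zero: DF = P = 1773/2000 ≈ 0.886500
step 5 [2.5y] bond c/2=7/200: DF=(2012131/2000000 − 7/200·(0.979500+0.938900+0.922400+0.886500))/(1+7/200) = 423/500 ≈ 0.846000
step 6 [3y] zero: DF = P = 4041/5000 ≈ 0.808200
step 7 [3.5y] swap r/2=1974/61841: DF=(1 − 1974/61841·(0.979500+0.938900+0.922400+0.886500+0.846000+0.808200))/(1+1974/61841) = 4013/5000 ≈ 0.802600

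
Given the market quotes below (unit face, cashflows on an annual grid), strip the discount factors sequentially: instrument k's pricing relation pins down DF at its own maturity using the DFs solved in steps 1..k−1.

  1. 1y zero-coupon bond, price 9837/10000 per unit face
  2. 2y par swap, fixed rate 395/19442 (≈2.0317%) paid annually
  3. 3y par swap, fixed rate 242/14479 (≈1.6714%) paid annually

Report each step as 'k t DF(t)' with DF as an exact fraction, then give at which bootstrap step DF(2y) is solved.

step 1 [1y] zero: DF = P = 9837/10000 ≈ 0.983700
step 2 [2y] swap r/1=395/19442: DF=(1 − 395/19442·(0.983700))/(1+395/19442) = 1921/2000 ≈ 0.960500
step 3 [3y] swap r/1=242/14479: DF=(1 − 242/14479·(0.983700+0.960500))/(1+242/14479) = 2379/2500 ≈ 0.951600

1 1 9837/10000
2 2 1921/2000
3 3 2379/2500
DF(2y) is solved at step 2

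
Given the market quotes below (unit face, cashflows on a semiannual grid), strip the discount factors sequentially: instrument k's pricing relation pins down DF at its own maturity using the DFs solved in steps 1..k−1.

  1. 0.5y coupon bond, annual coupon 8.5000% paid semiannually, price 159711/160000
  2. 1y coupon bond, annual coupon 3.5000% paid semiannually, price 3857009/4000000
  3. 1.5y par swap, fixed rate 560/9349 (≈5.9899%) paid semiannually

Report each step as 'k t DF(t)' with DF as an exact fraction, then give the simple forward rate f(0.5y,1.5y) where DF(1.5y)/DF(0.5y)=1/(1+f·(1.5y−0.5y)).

1 1/2 383/400
2 1 582/625
3 3/2 229/250
f(0.5y,1.5y) = ((383/400)/(229/250) − 1)/(1) = 83/1832 ≈ 4.5306%

step 1 [0.5y] bond c/2=17/400: DF=(159711/160000 − 17/400·(0))/(1+17/400) = 383/400 ≈ 0.957500
step 2 [1y] bond c/2=7/400: DF=(3857009/4000000 − 7/400·(0.957500))/(1+7/400) = 582/625 ≈ 0.931200
step 3 [1.5y] swap r/2=280/9349: DF=(1 − 280/9349·(0.957500+0.931200))/(1+280/9349) = 229/250 ≈ 0.916000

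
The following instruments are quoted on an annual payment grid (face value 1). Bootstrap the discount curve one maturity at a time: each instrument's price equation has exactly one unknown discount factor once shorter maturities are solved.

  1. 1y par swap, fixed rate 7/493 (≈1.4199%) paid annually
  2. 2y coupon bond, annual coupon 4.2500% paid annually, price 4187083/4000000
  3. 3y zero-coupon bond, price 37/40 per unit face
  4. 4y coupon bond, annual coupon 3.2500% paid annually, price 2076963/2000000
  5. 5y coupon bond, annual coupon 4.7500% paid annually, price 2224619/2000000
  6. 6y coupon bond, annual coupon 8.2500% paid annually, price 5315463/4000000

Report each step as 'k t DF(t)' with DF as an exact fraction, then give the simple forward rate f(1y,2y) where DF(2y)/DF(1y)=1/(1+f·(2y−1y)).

1 1 493/500
2 2 9639/10000
3 3 37/40
4 4 9153/10000
5 5 89/100
6 6 8709/10000
f(1y,2y) = ((493/500)/(9639/10000) − 1)/(1) = 13/567 ≈ 2.2928%

step 1 [1y] swap r/1=7/493: DF=(1 − 7/493·(0))/(1+7/493) = 493/500 ≈ 0.986000
step 2 [2y] bond c/1=17/400: DF=(4187083/4000000 − 17/400·(0.986000))/(1+17/400) = 9639/10000 ≈ 0.963900
step 3 [3y] zero: DF = P = 37/40 ≈ 0.925000
step 4 [4y] bond c/1=13/400: DF=(2076963/2000000 − 13/400·(0.986000+0.963900+0.925000))/(1+13/400) = 9153/10000 ≈ 0.915300
step 5 [5y] bond c/1=19/400: DF=(2224619/2000000 − 19/400·(0.986000+0.963900+0.925000+0.915300))/(1+19/400) = 89/100 ≈ 0.890000
step 6 [6y] bond c/1=33/400: DF=(5315463/4000000 − 33/400·(0.986000+0.963900+0.925000+0.915300+0.890000))/(1+33/400) = 8709/10000 ≈ 0.870900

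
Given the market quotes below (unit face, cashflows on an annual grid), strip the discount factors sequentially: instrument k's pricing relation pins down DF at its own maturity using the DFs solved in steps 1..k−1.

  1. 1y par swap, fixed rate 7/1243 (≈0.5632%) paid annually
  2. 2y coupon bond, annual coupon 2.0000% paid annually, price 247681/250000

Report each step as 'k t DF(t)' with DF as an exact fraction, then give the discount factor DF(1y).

1 1 1243/1250
2 2 4759/5000
DF(1y) = 1243/1250 ≈ 0.994400

step 1 [1y] swap r/1=7/1243: DF=(1 − 7/1243·(0))/(1+7/1243) = 1243/1250 ≈ 0.994400
step 2 [2y] bond c/1=1/50: DF=(247681/250000 − 1/50·(0.994400))/(1+1/50) = 4759/5000 ≈ 0.951800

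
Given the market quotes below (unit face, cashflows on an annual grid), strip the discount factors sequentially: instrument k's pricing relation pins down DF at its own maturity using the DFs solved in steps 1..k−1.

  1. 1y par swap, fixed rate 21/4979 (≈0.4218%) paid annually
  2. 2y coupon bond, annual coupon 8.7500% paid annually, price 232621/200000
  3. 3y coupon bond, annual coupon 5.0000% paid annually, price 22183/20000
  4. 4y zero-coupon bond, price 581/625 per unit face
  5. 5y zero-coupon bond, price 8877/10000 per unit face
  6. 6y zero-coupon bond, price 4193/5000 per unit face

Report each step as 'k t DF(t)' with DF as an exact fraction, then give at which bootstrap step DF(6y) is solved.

step 1 [1y] swap r/1=21/4979: DF=(1 − 21/4979·(0))/(1+21/4979) = 4979/5000 ≈ 0.995800
step 2 [2y] bond c/1=7/80: DF=(232621/200000 − 7/80·(0.995800))/(1+7/80) = 4947/5000 ≈ 0.989400
step 3 [3y] bond c/1=1/20: DF=(22183/20000 − 1/20·(0.995800+0.989400))/(1+1/20) = 4809/5000 ≈ 0.961800
step 4 [4y] zero: DF = P = 581/625 ≈ 0.929600
step 5 [5y] zero: DF = P = 8877/10000 ≈ 0.887700
step 6 [6y] zero: DF = P = 4193/5000 ≈ 0.838600

1 1 4979/5000
2 2 4947/5000
3 3 4809/5000
4 4 581/625
5 5 8877/10000
6 6 4193/5000
DF(6y) is solved at step 6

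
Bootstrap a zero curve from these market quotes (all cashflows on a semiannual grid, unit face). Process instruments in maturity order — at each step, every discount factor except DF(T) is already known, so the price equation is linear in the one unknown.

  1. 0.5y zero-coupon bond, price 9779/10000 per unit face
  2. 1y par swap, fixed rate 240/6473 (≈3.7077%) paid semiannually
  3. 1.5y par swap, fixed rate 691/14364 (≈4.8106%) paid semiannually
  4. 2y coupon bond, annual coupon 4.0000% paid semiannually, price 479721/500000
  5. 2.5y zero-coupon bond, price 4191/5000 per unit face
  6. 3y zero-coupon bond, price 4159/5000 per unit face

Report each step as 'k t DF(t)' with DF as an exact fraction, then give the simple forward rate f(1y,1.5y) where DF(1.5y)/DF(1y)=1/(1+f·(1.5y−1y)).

step 1 [0.5y] zero: DF = P = 9779/10000 ≈ 0.977900
step 2 [1y] swap r/2=120/6473: DF=(1 − 120/6473·(0.977900))/(1+120/6473) = 241/250 ≈ 0.964000
step 3 [1.5y] swap r/2=691/28728: DF=(1 − 691/28728·(0.977900+0.964000))/(1+691/28728) = 9309/10000 ≈ 0.930900
step 4 [2y] bond c/2=1/50: DF=(479721/500000 − 1/50·(0.977900+0.964000+0.930900))/(1+1/50) = 8843/10000 ≈ 0.884300
step 5 [2.5y] zero: DF = P = 4191/5000 ≈ 0.838200
step 6 [3y] zero: DF = P = 4159/5000 ≈ 0.831800

1 1/2 9779/10000
2 1 241/250
3 3/2 9309/10000
4 2 8843/10000
5 5/2 4191/5000
6 3 4159/5000
f(1y,1.5y) = ((241/250)/(9309/10000) − 1)/(1/2) = 662/9309 ≈ 7.1114%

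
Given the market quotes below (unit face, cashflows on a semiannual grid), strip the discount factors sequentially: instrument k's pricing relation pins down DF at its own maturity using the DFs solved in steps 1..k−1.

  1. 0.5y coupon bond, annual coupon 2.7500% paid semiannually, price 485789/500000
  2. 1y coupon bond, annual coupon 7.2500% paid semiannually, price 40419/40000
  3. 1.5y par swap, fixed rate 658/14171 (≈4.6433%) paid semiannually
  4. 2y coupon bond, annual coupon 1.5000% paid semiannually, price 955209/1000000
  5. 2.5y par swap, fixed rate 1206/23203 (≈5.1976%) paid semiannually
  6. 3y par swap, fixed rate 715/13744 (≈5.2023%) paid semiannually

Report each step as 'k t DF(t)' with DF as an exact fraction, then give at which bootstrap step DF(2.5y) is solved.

1 1/2 599/625
2 1 1177/1250
3 3/2 4671/5000
4 2 927/1000
5 5/2 4397/5000
6 3 857/1000
DF(2.5y) is solved at step 5

step 1 [0.5y] bond c/2=11/800: DF=(485789/500000 − 11/800·(0))/(1+11/800) = 599/625 ≈ 0.958400
step 2 [1y] bond c/2=29/800: DF=(40419/40000 − 29/800·(0.958400))/(1+29/800) = 1177/1250 ≈ 0.941600
step 3 [1.5y] swap r/2=329/14171: DF=(1 − 329/14171·(0.958400+0.941600))/(1+329/14171) = 4671/5000 ≈ 0.934200
step 4 [2y] bond c/2=3/400: DF=(955209/1000000 − 3/400·(0.958400+0.941600+0.934200))/(1+3/400) = 927/1000 ≈ 0.927000
step 5 [2.5y] swap r/2=603/23203: DF=(1 − 603/23203·(0.958400+0.941600+0.934200+0.927000))/(1+603/23203) = 4397/5000 ≈ 0.879400
step 6 [3y] swap r/2=715/27488: DF=(1 − 715/27488·(0.958400+0.941600+0.934200+0.927000+0.879400))/(1+715/27488) = 857/1000 ≈ 0.857000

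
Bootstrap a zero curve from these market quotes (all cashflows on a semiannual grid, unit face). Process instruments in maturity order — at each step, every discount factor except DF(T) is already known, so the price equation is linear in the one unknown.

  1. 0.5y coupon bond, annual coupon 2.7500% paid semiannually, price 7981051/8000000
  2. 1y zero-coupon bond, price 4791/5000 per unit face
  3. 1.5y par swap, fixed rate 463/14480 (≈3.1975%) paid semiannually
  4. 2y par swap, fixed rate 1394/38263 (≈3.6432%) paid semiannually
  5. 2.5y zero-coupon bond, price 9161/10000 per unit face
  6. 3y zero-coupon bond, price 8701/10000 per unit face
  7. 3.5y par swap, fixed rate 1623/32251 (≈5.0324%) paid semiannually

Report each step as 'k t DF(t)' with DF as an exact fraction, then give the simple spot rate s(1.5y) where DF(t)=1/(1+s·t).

step 1 [0.5y] bond c/2=11/800: DF=(7981051/8000000 − 11/800·(0))/(1+11/800) = 9841/10000 ≈ 0.984100
step 2 [1y] zero: DF = P = 4791/5000 ≈ 0.958200
step 3 [1.5y] swap r/2=463/28960: DF=(1 − 463/28960·(0.984100+0.958200))/(1+463/28960) = 9537/10000 ≈ 0.953700
step 4 [2y] swap r/2=697/38263: DF=(1 − 697/38263·(0.984100+0.958200+0.953700))/(1+697/38263) = 9303/10000 ≈ 0.930300
step 5 [2.5y] zero: DF = P = 9161/10000 ≈ 0.916100
step 6 [3y] zero: DF = P = 8701/10000 ≈ 0.870100
step 7 [3.5y] swap r/2=1623/64502: DF=(1 − 1623/64502·(0.984100+0.958200+0.953700+0.930300+0.916100+0.870100))/(1+1623/64502) = 8377/10000 ≈ 0.837700

1 1/2 9841/10000
2 1 4791/5000
3 3/2 9537/10000
4 2 9303/10000
5 5/2 9161/10000
6 3 8701/10000
7 7/2 8377/10000
s(1.5y) = (1/(9537/10000) − 1)/(3/2) = 926/28611 ≈ 3.2365%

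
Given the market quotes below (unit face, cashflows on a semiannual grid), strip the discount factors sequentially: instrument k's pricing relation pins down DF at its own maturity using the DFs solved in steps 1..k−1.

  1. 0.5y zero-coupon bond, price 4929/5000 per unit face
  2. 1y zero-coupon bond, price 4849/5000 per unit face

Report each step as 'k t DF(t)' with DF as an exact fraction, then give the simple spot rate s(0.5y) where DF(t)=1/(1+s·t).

1 1/2 4929/5000
2 1 4849/5000
s(0.5y) = (1/(4929/5000) − 1)/(1/2) = 142/4929 ≈ 2.8809%

step 1 [0.5y] zero: DF = P = 4929/5000 ≈ 0.985800
step 2 [1y] zero: DF = P = 4849/5000 ≈ 0.969800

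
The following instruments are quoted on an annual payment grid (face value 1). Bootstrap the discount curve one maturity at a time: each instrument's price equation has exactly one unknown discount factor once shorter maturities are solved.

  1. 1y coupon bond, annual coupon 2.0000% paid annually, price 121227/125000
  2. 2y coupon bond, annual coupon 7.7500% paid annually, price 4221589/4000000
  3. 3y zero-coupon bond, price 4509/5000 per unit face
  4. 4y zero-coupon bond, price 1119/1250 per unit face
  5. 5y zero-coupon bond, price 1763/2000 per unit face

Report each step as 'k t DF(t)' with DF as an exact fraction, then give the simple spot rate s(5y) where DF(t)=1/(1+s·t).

1 1 2377/2500
2 2 9111/10000
3 3 4509/5000
4 4 1119/1250
5 5 1763/2000
s(5y) = (1/(1763/2000) − 1)/(5) = 237/8815 ≈ 2.6886%

step 1 [1y] bond c/1=1/50: DF=(121227/125000 − 1/50·(0))/(1+1/50) = 2377/2500 ≈ 0.950800
step 2 [2y] bond c/1=31/400: DF=(4221589/4000000 − 31/400·(0.950800))/(1+31/400) = 9111/10000 ≈ 0.911100
step 3 [3y] zero: DF = P = 4509/5000 ≈ 0.901800
step 4 [4y] zero: DF = P = 1119/1250 ≈ 0.895200
step 5 [5y] zero: DF = P = 1763/2000 ≈ 0.881500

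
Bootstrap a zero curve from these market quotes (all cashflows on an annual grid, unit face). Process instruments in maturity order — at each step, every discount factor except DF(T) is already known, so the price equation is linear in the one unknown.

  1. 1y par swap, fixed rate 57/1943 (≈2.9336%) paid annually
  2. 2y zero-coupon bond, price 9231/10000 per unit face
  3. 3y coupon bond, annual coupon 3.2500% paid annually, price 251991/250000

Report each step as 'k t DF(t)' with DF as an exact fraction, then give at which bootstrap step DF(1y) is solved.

1 1 1943/2000
2 2 9231/10000
3 3 4583/5000
DF(1y) is solved at step 1

step 1 [1y] swap r/1=57/1943: DF=(1 − 57/1943·(0))/(1+57/1943) = 1943/2000 ≈ 0.971500
step 2 [2y] zero: DF = P = 9231/10000 ≈ 0.923100
step 3 [3y] bond c/1=13/400: DF=(251991/250000 − 13/400·(0.971500+0.923100))/(1+13/400) = 4583/5000 ≈ 0.916600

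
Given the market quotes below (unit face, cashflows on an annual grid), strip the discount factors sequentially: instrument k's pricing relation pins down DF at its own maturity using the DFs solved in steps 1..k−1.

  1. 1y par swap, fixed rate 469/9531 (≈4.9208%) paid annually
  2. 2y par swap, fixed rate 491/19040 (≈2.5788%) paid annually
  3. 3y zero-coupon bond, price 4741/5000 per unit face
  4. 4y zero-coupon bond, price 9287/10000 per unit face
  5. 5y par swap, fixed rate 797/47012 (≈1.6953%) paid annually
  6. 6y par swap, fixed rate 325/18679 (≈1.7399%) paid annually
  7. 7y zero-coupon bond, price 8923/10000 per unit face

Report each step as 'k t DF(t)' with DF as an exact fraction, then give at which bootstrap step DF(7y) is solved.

step 1 [1y] swap r/1=469/9531: DF=(1 − 469/9531·(0))/(1+469/9531) = 9531/10000 ≈ 0.953100
step 2 [2y] swap r/1=491/19040: DF=(1 − 491/19040·(0.953100))/(1+491/19040) = 9509/10000 ≈ 0.950900
step 3 [3y] zero: DF = P = 4741/5000 ≈ 0.948200
step 4 [4y] zero: DF = P = 9287/10000 ≈ 0.928700
step 5 [5y] swap r/1=797/47012: DF=(1 − 797/47012·(0.953100+0.950900+0.948200+0.928700))/(1+797/47012) = 9203/10000 ≈ 0.920300
step 6 [6y] swap r/1=325/18679: DF=(1 − 325/18679·(0.953100+0.950900+0.948200+0.928700+0.920300))/(1+325/18679) = 361/400 ≈ 0.902500
step 7 [7y] zero: DF = P = 8923/10000 ≈ 0.892300

1 1 9531/10000
2 2 9509/10000
3 3 4741/5000
4 4 9287/10000
5 5 9203/10000
6 6 361/400
7 7 8923/10000
DF(7y) is solved at step 7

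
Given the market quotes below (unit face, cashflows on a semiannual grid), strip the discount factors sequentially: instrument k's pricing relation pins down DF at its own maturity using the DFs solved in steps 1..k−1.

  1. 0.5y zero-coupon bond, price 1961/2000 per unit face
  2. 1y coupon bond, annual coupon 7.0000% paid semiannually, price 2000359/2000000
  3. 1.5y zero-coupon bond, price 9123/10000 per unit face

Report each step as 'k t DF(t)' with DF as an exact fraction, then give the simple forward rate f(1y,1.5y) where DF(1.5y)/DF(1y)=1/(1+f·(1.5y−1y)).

step 1 [0.5y] zero: DF = P = 1961/2000 ≈ 0.980500
step 2 [1y] bond c/2=7/200: DF=(2000359/2000000 − 7/200·(0.980500))/(1+7/200) = 2333/2500 ≈ 0.933200
step 3 [1.5y] zero: DF = P = 9123/10000 ≈ 0.912300

1 1/2 1961/2000
2 1 2333/2500
3 3/2 9123/10000
f(1y,1.5y) = ((2333/2500)/(9123/10000) − 1)/(1/2) = 418/9123 ≈ 4.5818%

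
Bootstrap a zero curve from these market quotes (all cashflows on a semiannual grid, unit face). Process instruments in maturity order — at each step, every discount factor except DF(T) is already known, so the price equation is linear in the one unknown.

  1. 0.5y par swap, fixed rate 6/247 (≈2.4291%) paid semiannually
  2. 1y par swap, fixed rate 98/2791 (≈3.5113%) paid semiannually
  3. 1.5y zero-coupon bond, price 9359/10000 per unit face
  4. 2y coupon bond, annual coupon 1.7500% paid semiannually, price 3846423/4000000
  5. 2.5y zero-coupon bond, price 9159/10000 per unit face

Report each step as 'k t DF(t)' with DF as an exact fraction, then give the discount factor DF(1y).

step 1 [0.5y] swap r/2=3/247: DF=(1 − 3/247·(0))/(1+3/247) = 247/250 ≈ 0.988000
step 2 [1y] swap r/2=49/2791: DF=(1 − 49/2791·(0.988000))/(1+49/2791) = 9657/10000 ≈ 0.965700
step 3 [1.5y] zero: DF = P = 9359/10000 ≈ 0.935900
step 4 [2y] bond c/2=7/800: DF=(3846423/4000000 − 7/800·(0.988000+0.965700+0.935900))/(1+7/800) = 4641/5000 ≈ 0.928200
step 5 [2.5y] zero: DF = P = 9159/10000 ≈ 0.915900

1 1/2 247/250
2 1 9657/10000
3 3/2 9359/10000
4 2 4641/5000
5 5/2 9159/10000
DF(1y) = 9657/10000 ≈ 0.965700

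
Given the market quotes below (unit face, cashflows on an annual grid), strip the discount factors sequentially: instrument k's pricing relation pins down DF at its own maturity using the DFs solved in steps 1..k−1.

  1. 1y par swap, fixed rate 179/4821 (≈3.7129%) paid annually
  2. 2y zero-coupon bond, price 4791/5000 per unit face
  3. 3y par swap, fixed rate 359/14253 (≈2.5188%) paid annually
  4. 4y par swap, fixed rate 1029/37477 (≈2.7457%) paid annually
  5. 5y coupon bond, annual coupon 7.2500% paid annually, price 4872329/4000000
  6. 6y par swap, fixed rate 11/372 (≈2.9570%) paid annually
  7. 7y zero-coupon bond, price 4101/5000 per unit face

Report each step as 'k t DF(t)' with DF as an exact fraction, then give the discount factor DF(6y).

1 1 4821/5000
2 2 4791/5000
3 3 4641/5000
4 4 8971/10000
5 5 1103/1250
6 6 8383/10000
7 7 4101/5000
DF(6y) = 8383/10000 ≈ 0.838300

step 1 [1y] swap r/1=179/4821: DF=(1 − 179/4821·(0))/(1+179/4821) = 4821/5000 ≈ 0.964200
step 2 [2y] zero: DF = P = 4791/5000 ≈ 0.958200
step 3 [3y] swap r/1=359/14253: DF=(1 − 359/14253·(0.964200+0.958200))/(1+359/14253) = 4641/5000 ≈ 0.928200
step 4 [4y] swap r/1=1029/37477: DF=(1 − 1029/37477·(0.964200+0.958200+0.928200))/(1+1029/37477) = 8971/10000 ≈ 0.897100
step 5 [5y] bond c/1=29/400: DF=(4872329/4000000 − 29/400·(0.964200+0.958200+0.928200+0.897100))/(1+29/400) = 1103/1250 ≈ 0.882400
step 6 [6y] swap r/1=11/372: DF=(1 − 11/372·(0.964200+0.958200+0.928200+0.897100+0.882400))/(1+11/372) = 8383/10000 ≈ 0.838300
step 7 [7y] zero: DF = P = 4101/5000 ≈ 0.820200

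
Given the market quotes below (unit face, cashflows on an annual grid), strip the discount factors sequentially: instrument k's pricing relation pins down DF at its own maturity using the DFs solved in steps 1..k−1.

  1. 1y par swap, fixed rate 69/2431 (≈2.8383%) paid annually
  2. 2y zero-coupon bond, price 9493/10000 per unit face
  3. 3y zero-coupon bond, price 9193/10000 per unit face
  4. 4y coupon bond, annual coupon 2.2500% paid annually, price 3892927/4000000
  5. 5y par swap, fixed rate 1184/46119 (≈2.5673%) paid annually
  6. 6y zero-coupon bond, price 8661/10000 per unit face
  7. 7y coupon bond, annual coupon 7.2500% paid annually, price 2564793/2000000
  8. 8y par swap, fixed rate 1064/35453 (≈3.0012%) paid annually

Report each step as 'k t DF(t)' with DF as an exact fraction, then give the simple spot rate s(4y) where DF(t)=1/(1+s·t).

1 1 2431/2500
2 2 9493/10000
3 3 9193/10000
4 4 8893/10000
5 5 551/625
6 6 8661/10000
7 7 4127/5000
8 8 492/625
s(4y) = (1/(8893/10000) − 1)/(4) = 1107/35572 ≈ 3.1120%

step 1 [1y] swap r/1=69/2431: DF=(1 − 69/2431·(0))/(1+69/2431) = 2431/2500 ≈ 0.972400
step 2 [2y] zero: DF = P = 9493/10000 ≈ 0.949300
step 3 [3y] zero: DF = P = 9193/10000 ≈ 0.919300
step 4 [4y] bond c/1=9/400: DF=(3892927/4000000 − 9/400·(0.972400+0.949300+0.919300))/(1+9/400) = 8893/10000 ≈ 0.889300
step 5 [5y] swap r/1=1184/46119: DF=(1 − 1184/46119·(0.972400+0.949300+0.919300+0.889300))/(1+1184/46119) = 551/625 ≈ 0.881600
step 6 [6y] zero: DF = P = 8661/10000 ≈ 0.866100
step 7 [7y] bond c/1=29/400: DF=(2564793/2000000 − 29/400·(0.972400+0.949300+0.919300+0.889300+0.881600+0.866100))/(1+29/400) = 4127/5000 ≈ 0.825400
step 8 [8y] swap r/1=1064/35453: DF=(1 − 1064/35453·(0.972400+0.949300+0.919300+0.889300+0.881600+0.866100+0.825400))/(1+1064/35453) = 492/625 ≈ 0.787200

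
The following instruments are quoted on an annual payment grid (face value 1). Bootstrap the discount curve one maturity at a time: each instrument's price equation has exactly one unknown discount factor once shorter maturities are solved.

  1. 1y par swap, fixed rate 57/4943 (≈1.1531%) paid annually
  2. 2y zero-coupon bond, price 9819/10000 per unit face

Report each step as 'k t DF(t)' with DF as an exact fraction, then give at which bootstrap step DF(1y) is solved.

step 1 [1y] swap r/1=57/4943: DF=(1 − 57/4943·(0))/(1+57/4943) = 4943/5000 ≈ 0.988600
step 2 [2y] zero: DF = P = 9819/10000 ≈ 0.981900

1 1 4943/5000
2 2 9819/10000
DF(1y) is solved at step 1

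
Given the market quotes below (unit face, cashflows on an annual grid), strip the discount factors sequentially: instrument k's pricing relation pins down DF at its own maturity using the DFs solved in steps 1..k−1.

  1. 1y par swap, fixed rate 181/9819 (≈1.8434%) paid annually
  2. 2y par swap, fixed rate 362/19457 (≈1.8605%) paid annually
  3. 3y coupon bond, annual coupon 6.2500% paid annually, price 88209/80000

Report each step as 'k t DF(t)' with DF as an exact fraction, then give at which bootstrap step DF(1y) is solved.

step 1 [1y] swap r/1=181/9819: DF=(1 − 181/9819·(0))/(1+181/9819) = 9819/10000 ≈ 0.981900
step 2 [2y] swap r/1=362/19457: DF=(1 − 362/19457·(0.981900))/(1+362/19457) = 4819/5000 ≈ 0.963800
step 3 [3y] bond c/1=1/16: DF=(88209/80000 − 1/16·(0.981900+0.963800))/(1+1/16) = 9233/10000 ≈ 0.923300

1 1 9819/10000
2 2 4819/5000
3 3 9233/10000
DF(1y) is solved at step 1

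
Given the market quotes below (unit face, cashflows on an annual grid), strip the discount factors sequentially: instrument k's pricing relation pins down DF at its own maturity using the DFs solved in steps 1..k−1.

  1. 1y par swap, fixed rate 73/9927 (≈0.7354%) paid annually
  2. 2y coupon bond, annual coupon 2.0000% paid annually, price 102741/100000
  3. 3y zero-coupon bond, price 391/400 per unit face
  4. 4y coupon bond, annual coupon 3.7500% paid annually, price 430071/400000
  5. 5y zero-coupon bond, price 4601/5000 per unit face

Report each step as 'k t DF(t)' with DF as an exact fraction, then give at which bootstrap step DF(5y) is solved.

step 1 [1y] swap r/1=73/9927: DF=(1 − 73/9927·(0))/(1+73/9927) = 9927/10000 ≈ 0.992700
step 2 [2y] bond c/1=1/50: DF=(102741/100000 − 1/50·(0.992700))/(1+1/50) = 4939/5000 ≈ 0.987800
step 3 [3y] zero: DF = P = 391/400 ≈ 0.977500
step 4 [4y] bond c/1=3/80: DF=(430071/400000 − 3/80·(0.992700+0.987800+0.977500))/(1+3/80) = 4647/5000 ≈ 0.929400
step 5 [5y] zero: DF = P = 4601/5000 ≈ 0.920200

1 1 9927/10000
2 2 4939/5000
3 3 391/400
4 4 4647/5000
5 5 4601/5000
DF(5y) is solved at step 5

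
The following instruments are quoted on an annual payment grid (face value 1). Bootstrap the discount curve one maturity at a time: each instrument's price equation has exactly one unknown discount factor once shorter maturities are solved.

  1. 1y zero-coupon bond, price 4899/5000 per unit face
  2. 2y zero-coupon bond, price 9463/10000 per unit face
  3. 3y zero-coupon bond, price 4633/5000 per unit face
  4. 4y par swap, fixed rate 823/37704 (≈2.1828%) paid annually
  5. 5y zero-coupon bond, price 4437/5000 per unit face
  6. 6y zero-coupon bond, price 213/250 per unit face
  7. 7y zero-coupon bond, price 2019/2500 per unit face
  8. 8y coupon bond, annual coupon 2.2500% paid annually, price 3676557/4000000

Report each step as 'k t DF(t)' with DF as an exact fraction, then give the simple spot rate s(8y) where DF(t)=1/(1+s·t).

step 1 [1y] zero: DF = P = 4899/5000 ≈ 0.979800
step 2 [2y] zero: DF = P = 9463/10000 ≈ 0.946300
step 3 [3y] zero: DF = P = 4633/5000 ≈ 0.926600
step 4 [4y] swap r/1=823/37704: DF=(1 − 823/37704·(0.979800+0.946300+0.926600))/(1+823/37704) = 9177/10000 ≈ 0.917700
step 5 [5y] zero: DF = P = 4437/5000 ≈ 0.887400
step 6 [6y] zero: DF = P = 213/250 ≈ 0.852000
step 7 [7y] zero: DF = P = 2019/2500 ≈ 0.807600
step 8 [8y] bond c/1=9/400: DF=(3676557/4000000 − 9/400·(0.979800+0.946300+0.926600+0.917700+0.887400+0.852000+0.807600))/(1+9/400) = 7599/10000 ≈ 0.759900

1 1 4899/5000
2 2 9463/10000
3 3 4633/5000
4 4 9177/10000
5 5 4437/5000
6 6 213/250
7 7 2019/2500
8 8 7599/10000
s(8y) = (1/(7599/10000) − 1)/(8) = 2401/60792 ≈ 3.9495%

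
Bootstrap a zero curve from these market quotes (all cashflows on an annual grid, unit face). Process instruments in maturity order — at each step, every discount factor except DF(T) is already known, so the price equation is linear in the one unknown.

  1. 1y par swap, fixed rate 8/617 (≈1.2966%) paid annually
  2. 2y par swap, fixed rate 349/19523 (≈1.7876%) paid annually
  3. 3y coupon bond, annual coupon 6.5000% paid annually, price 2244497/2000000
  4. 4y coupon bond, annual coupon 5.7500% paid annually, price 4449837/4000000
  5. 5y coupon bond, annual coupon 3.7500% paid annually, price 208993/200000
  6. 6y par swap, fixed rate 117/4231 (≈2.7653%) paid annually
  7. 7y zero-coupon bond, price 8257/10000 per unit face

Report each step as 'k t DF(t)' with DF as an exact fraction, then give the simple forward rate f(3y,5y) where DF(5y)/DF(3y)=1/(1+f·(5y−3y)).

step 1 [1y] swap r/1=8/617: DF=(1 − 8/617·(0))/(1+8/617) = 617/625 ≈ 0.987200
step 2 [2y] swap r/1=349/19523: DF=(1 − 349/19523·(0.987200))/(1+349/19523) = 9651/10000 ≈ 0.965100
step 3 [3y] bond c/1=13/200: DF=(2244497/2000000 − 13/200·(0.987200+0.965100))/(1+13/200) = 4673/5000 ≈ 0.934600
step 4 [4y] bond c/1=23/400: DF=(4449837/4000000 − 23/400·(0.987200+0.965100+0.934600))/(1+23/400) = 179/200 ≈ 0.895000
step 5 [5y] bond c/1=3/80: DF=(208993/200000 − 3/80·(0.987200+0.965100+0.934600+0.895000))/(1+3/80) = 1741/2000 ≈ 0.870500
step 6 [6y] swap r/1=117/4231: DF=(1 − 117/4231·(0.987200+0.965100+0.934600+0.895000+0.870500))/(1+117/4231) = 8479/10000 ≈ 0.847900
step 7 [7y] zero: DF = P = 8257/10000 ≈ 0.825700

1 1 617/625
2 2 9651/10000
3 3 4673/5000
4 4 179/200
5 5 1741/2000
6 6 8479/10000
7 7 8257/10000
f(3y,5y) = ((4673/5000)/(1741/2000) − 1)/(2) = 641/17410 ≈ 3.6818%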